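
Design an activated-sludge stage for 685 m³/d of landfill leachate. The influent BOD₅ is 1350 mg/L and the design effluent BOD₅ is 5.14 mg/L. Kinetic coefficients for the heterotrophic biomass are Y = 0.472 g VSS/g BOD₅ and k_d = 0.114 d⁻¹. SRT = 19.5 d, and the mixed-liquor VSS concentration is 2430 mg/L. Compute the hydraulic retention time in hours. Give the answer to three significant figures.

Steady-state biomass mass balance: V·X·(1 + k_d·θ_c) = Y·Q·(S₀ − S)·θ_c, so V = 0.472 × 685 × (1350 − 5.14) × 19.5 / [2430 × (1 + 0.114 × 19.5)] = 8.48×10^6 / 7832 = 1083 m³.
HRT = V/Q = 1083 m³ / 685 m³·d⁻¹ = 1.580 d × 24 = 37.93 h.

τ ≈ 37.9 h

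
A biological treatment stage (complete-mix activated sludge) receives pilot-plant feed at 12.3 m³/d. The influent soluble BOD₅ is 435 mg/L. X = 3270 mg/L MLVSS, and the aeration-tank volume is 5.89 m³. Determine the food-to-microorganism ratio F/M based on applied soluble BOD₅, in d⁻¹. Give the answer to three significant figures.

F/M ≈ 0.278 d⁻¹

F/M = applied load / biomass = Q·S₀/(V·X) = 12.3 × 435 / (5.890 × 3270) = 0.2778 d⁻¹.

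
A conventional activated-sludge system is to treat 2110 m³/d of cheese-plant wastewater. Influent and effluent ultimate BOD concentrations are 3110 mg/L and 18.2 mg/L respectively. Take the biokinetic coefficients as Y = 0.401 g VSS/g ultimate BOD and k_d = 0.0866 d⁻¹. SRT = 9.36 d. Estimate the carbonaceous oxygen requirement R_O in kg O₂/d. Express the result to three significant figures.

Y_obs = Y / (1 + k_d θ_c) = 0.401 / (1 + 0.0866 × 9.36) = 0.401 / 1.811 = 0.2215.
ΔS = 3110 − 18.2 = 3092 mg/L, so the substrate removal rate is 2110 × 3092/1000 = 6524 kg ultimate BOD/d.
Biomass synthesised: P_X = Y_obs × 6524 = 1445 kg VSS/d.
Carbonaceous O₂ demand = substrate oxidised − cell-mass equivalent = 6524 − 1.42 × 1445 = 4472 kg O₂/d.

R_O ≈ 4470 kg O₂/d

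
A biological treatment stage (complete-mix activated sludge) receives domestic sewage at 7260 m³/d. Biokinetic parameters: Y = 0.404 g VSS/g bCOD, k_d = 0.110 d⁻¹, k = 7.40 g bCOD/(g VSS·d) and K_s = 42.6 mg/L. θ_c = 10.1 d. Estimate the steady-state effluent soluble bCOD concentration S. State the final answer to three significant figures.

S ≈ 3.20 mg/L

From the Monod/SRT balance for a CMAS, S = K_s·(1+k_d θ_c)/[θ_c·(Y k − k_d) − 1] = 42.6 × (1 + 0.110 × 10.1) / [10.1 × (0.404 × 7.40 − 0.110) − 1] = 89.93 / 28.08 = 3.202 mg/L.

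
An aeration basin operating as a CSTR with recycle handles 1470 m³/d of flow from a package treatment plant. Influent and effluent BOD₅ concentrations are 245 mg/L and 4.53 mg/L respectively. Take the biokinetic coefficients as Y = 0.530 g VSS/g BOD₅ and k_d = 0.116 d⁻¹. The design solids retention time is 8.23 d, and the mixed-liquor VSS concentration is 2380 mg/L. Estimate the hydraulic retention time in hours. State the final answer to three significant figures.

From the SRT design equation V = Y Q (S₀−S) θ_c / [X (1 + k_d θ_c)] = 0.530 × 1470 × (245 − 4.53) × 8.23 / [2380 × (1 + 0.116 × 8.23)] = 1.54×10^6 / 4652 = 331.4 m³.
HRT = V/Q = 331.4 m³ / 1470 m³·d⁻¹ = 0.2255 d × 24 = 5.411 h.

τ ≈ 5.41 h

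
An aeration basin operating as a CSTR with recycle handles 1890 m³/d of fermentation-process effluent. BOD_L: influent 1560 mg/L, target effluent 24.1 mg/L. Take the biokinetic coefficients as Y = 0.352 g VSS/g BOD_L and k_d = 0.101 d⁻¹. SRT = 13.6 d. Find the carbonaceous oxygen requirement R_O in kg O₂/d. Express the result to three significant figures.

The observed yield is Y_obs = Y/(1 + k_d·θ_c) = 0.352 / (1 + 0.101 × 13.6) = 0.352 / 2.374 = 0.1483 g VSS per g BOD_L removed.
Q·(S₀ − S) = 1890 × (1560 − 24.1) × 10⁻³ = 2903 kg/d removed.
Biomass synthesised: P_X = Y_obs × 2903 = 430.5 kg VSS/d.
R_O = Q·ΔS − 1.42 P_X = 2903 − 611.3 = 2292 kg O₂/d.

R_O ≈ 2290 kg O₂/d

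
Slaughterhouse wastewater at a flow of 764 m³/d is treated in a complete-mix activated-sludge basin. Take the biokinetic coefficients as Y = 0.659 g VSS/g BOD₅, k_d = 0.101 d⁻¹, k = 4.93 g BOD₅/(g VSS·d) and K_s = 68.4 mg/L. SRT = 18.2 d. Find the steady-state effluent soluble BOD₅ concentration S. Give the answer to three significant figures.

S ≈ 3.45 mg/L

Effluent substrate depends only on kinetics and SRT: S = K_s(1 + k_d θ_c) / [θ_c(Yk − k_d) − 1] = 68.4 × (1 + 0.101 × 18.2) / [18.2 × (0.659 × 4.93 − 0.101) − 1] = 194.1 / 56.29 = 3.449 mg/L.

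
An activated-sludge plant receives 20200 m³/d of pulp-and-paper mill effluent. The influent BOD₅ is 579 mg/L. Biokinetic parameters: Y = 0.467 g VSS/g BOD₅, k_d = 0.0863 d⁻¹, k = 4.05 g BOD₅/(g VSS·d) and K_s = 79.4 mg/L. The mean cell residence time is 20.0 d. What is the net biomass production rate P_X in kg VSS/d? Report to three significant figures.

P_X ≈ 1980 kg VSS/d

Effluent substrate depends only on kinetics and SRT: S = K_s(1 + k_d θ_c) / [θ_c(Yk − k_d) − 1] = 79.4 × (1 + 0.0863 × 20.0) / [20.0 × (0.467 × 4.05 − 0.0863) − 1] = 216.4 / 35.10 = 6.166 mg/L.
Y_obs = Y / (1 + k_d θ_c) = 0.467 / (1 + 0.0863 × 20.0) = 0.467 / 2.726 = 0.1713.
Substrate removed = Q·(S₀ − S) = 20200 m³/d × (579 − 6.17) g/m³ = 1.16×10^7 g/d = 11571 kg/d.
So the net sludge growth is P_X = 0.1713 × 11571 = 1982 kg VSS/d.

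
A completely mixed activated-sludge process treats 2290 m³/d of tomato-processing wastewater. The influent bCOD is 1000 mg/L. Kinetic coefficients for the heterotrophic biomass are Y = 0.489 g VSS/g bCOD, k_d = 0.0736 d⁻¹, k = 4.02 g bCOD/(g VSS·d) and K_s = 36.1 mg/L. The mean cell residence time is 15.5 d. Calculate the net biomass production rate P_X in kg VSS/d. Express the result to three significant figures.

Effluent substrate depends only on kinetics and SRT: S = K_s(1 + k_d θ_c) / [θ_c(Yk − k_d) − 1] = 36.1 × (1 + 0.0736 × 15.5) / [15.5 × (0.489 × 4.02 − 0.0736) − 1] = 77.28 / 28.33 = 2.728 mg/L.
Y_obs = Y / (1 + k_d θ_c) = 0.489 / (1 + 0.0736 × 15.5) = 0.489 / 2.141 = 0.2284.
Q·(S₀ − S) = 2290 × (1000 − 2.73) × 10⁻³ = 2284 kg/d removed.
P_X = Y_obs · Q(S₀ − S) = 0.2284 × 2284 = 521.7 kg VSS/d.

P_X ≈ 522 kg VSS/d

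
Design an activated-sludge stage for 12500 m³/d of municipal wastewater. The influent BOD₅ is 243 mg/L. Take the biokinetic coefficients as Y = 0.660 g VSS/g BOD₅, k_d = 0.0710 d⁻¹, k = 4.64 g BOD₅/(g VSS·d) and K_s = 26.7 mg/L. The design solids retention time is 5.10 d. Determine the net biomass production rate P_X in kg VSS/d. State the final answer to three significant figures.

P_X ≈ 1460 kg VSS/d

For a completely mixed reactor with recycle the Lawrence–McCarty relation gives S = K_s·(1 + k_d·θ_c) / [θ_c·(Y·k − k_d) − 1] = 26.7 × (1 + 0.0710 × 5.10) / [5.10 × (0.660 × 4.64 − 0.0710) − 1] = 36.37 / 14.26 = 2.551 mg/L.
Y_obs = Y / (1 + k_d θ_c) = 0.660 / (1 + 0.0710 × 5.10) = 0.660 / 1.362 = 0.4845.
ΔS = 243 − 2.55 = 240.4 mg/L, so the substrate removal rate is 12500 × 240.4/1000 = 3006 kg BOD₅/d.
P_X = Y_obs · Q(S₀ − S) = 0.4845 × 3006 = 1456 kg VSS/d.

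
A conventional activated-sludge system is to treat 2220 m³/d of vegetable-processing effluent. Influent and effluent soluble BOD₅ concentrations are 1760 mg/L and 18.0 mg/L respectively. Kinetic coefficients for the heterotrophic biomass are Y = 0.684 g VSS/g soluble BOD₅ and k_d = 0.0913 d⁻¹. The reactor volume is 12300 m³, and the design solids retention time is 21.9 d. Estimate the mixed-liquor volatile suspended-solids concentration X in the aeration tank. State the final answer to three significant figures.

Solving the biomass balance for X: X = Y Q (S₀−S) θ_c / [V (1+k_d θ_c)] = 0.684 × 2220 × (1760 − 18.0) × 21.9 / [12300 × (1 + 0.0913 × 21.9)] = 1570 mg/L.

X ≈ 1570 mg/L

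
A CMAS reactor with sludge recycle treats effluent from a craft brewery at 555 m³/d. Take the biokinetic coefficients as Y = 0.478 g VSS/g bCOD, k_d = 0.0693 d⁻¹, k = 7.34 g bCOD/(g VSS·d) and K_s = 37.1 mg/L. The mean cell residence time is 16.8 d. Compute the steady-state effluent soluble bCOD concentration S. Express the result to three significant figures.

Effluent substrate depends only on kinetics and SRT: S = K_s(1 + k_d θ_c) / [θ_c(Yk − k_d) − 1] = 37.1 × (1 + 0.0693 × 16.8) / [16.8 × (0.478 × 7.34 − 0.0693) − 1] = 80.29 / 56.78 = 1.414 mg/L.

S ≈ 1.41 mg/L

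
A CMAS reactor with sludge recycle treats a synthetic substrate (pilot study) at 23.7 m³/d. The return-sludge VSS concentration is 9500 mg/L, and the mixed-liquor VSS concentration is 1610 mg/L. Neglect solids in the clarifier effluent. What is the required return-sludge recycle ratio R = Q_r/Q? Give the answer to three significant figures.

R ≈ 0.204

R = Q_r/Q = X/(X_r − X) = 1610 / (9500 − 1610) = 0.2041.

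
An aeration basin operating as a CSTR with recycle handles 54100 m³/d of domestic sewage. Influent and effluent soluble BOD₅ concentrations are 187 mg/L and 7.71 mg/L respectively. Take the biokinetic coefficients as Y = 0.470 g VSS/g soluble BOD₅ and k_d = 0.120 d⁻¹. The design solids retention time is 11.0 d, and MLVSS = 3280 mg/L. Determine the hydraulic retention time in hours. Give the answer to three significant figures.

From the SRT design equation V = Y Q (S₀−S) θ_c / [X (1 + k_d θ_c)] = 0.470 × 54100 × (187 − 7.71) × 11.0 / [3280 × (1 + 0.120 × 11.0)] = 5.01×10^7 / 7610 = 6590 m³.
Hydraulic retention time τ = V/Q = 6590 / 54100 = 0.1218 d = 2.923 h.

τ ≈ 2.92 h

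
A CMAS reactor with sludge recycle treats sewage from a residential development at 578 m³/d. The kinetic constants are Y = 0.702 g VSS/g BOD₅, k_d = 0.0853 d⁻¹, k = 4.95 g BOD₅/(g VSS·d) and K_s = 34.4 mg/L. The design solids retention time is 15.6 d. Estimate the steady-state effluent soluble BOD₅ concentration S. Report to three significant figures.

S ≈ 1.55 mg/L

Effluent substrate depends only on kinetics and SRT: S = K_s(1 + k_d θ_c) / [θ_c(Yk − k_d) − 1] = 34.4 × (1 + 0.0853 × 15.6) / [15.6 × (0.702 × 4.95 − 0.0853) − 1] = 80.18 / 51.88 = 1.545 mg/L.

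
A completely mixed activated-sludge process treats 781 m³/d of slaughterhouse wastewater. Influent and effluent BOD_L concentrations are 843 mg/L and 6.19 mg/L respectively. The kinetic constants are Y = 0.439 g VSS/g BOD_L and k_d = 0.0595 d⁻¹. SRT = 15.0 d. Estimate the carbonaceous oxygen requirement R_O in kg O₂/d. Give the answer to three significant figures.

The observed yield is Y_obs = Y/(1 + k_d·θ_c) = 0.439 / (1 + 0.0595 × 15.0) = 0.439 / 1.893 = 0.2320 g VSS per g BOD_L removed.
Q·(S₀ − S) = 781 × (843 − 6.19) × 10⁻³ = 653.5 kg/d removed.
Net sludge production P_X = 0.2320 × 653.5 = 151.6 kg VSS/d.
R_O = Q·ΔS − 1.42 P_X = 653.5 − 215.3 = 438.3 kg O₂/d.

R_O ≈ 438 kg O₂/d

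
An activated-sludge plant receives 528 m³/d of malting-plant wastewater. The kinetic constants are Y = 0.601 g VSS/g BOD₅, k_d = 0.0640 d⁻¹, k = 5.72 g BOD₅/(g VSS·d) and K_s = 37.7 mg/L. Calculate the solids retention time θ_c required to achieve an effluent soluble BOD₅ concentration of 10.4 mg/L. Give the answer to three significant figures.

θ_c ≈ 1.47 d

Specific growth rate at S = 10.4 mg/L: μ = YkS/(K_s+S) = 0.601·5.72·10.4/(37.7+10.4) = 0.7433 d⁻¹.
1/θ_c = 0.7433 − 0.0640 = 0.6793 d⁻¹, so θ_c = 1.472 d.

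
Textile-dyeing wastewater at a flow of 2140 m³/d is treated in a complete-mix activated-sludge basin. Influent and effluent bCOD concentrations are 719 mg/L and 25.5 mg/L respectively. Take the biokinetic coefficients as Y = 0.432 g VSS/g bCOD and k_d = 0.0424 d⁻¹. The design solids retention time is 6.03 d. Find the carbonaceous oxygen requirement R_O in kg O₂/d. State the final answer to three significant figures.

R_O ≈ 759 kg O₂/d

Y_obs = Y / (1 + k_d θ_c) = 0.432 / (1 + 0.0424 × 6.03) = 0.432 / 1.256 = 0.3440.
Q·(S₀ − S) = 2140 × (719 − 25.5) × 10⁻³ = 1484 kg/d removed.
Biomass synthesised: P_X = Y_obs × 1484 = 510.6 kg VSS/d.
R_O = Q·(S₀ − S) − 1.42·P_X = 1484 − 1.42 × 510.6 = 759.1 kg O₂/d.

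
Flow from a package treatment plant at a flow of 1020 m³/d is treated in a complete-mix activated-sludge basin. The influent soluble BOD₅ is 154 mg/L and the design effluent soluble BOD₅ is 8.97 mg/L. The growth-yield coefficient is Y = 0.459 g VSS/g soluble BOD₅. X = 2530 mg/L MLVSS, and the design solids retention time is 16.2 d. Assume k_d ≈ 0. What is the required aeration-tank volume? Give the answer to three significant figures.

V ≈ 435 m³

With k_d = 0 the design equation reduces to V = Y Q (S₀−S) θ_c / X = 0.459 × 1020 × (154 − 8.97) × 16.2 / 2530 = 434.8 m³.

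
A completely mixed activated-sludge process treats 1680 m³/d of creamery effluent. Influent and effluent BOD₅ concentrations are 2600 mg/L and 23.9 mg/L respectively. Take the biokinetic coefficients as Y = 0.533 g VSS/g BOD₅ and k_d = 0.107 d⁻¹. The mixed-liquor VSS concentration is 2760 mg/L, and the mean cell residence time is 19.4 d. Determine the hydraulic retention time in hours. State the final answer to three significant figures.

Rearranging the biomass balance for a CMAS with decay, V = Y·Q·ΔS·θ_c / [X·(1+k_d θ_c)] = 0.533 × 1680 × (2600 − 23.9) × 19.4 / [2760 × (1 + 0.107 × 19.4)] = 4.48×10^7 / 8489 = 5271 m³.
τ = V/Q = 5271/1680 = 3.138 d, or 75.31 h.

τ ≈ 75.3 h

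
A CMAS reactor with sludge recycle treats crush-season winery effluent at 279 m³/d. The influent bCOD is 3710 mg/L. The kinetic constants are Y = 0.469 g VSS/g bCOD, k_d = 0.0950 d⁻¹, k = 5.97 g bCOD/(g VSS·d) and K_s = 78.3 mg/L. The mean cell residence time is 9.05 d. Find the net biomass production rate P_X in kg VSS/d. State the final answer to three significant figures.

P_X ≈ 261 kg VSS/d

Effluent substrate depends only on kinetics and SRT: S = K_s(1 + k_d θ_c) / [θ_c(Yk − k_d) − 1] = 78.3 × (1 + 0.0950 × 9.05) / [9.05 × (0.469 × 5.97 − 0.0950) − 1] = 145.6 / 23.48 = 6.202 mg/L.
Observed yield with endogenous decay: Y_obs = Y / (1 + k_d·θ_c) = 0.469 / (1 + 0.0950 × 9.05) = 0.469 / 1.860 = 0.2522 g VSS/g bCOD.
Mass of bCOD removed per day: Q(S₀ − S) = 279 × 3704 g/m³ = 1033 kg/d.
Net biomass production P_X = Y_obs × Q·(S₀ − S) = 0.2522 × 1033 = 260.6 kg VSS/d.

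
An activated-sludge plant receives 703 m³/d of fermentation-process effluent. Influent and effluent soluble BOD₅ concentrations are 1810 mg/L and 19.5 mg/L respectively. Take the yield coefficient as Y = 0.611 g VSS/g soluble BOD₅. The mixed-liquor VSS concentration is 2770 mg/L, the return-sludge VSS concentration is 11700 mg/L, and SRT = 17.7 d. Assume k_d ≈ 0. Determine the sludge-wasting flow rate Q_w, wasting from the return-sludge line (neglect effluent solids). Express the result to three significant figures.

Q_w ≈ 65.7 m³/d

Biomass mass balance (decay neglected): V·X = Y·Q·(S₀ − S)·θ_c, so V = 0.611 × 703 × (1810 − 19.5) × 17.7 / 2770 = 4914 m³.
θ_c = V·X/(Q_w·X_r) when wasting from the recycle, so Q_w = V·X/(θ_c·X_r) = 4914 × 2770 / (17.7 × 11700) = 65.73 m³/d.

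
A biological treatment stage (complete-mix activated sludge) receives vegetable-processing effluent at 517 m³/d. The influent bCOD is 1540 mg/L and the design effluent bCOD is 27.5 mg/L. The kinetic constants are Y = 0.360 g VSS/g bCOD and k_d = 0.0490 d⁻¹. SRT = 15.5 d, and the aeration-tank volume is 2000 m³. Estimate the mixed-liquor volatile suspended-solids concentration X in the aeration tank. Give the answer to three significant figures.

From V·X·(1 + k_d·θ_c) = Y·Q·(S₀ − S)·θ_c: X = 0.360 × 517 × (1540 − 27.5) × 15.5 / [2000 × (1 + 0.0490 × 15.5)] = 1240 mg/L.

X ≈ 1240 mg/L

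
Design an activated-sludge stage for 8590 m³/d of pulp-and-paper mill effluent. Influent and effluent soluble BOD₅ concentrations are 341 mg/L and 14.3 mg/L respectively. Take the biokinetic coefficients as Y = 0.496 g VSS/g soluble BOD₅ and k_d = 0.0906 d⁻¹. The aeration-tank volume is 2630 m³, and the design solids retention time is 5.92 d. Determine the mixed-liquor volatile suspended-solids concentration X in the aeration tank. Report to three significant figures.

X = Y·Q·ΔS·θ_c / [V·(1 + k_d θ_c)] = 0.496 × 8590 × (341 − 14.3) × 5.92 / [2630 × (1 + 0.0906 × 5.92)] = 2039 mg/L.

X ≈ 2040 mg/L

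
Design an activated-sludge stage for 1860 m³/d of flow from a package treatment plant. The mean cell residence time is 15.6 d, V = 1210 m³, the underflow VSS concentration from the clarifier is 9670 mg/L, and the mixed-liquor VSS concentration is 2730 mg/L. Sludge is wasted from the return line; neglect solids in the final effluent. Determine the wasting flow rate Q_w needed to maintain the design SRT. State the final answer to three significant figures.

θ_c = V·X/(Q_w·X_r) when wasting from the recycle, so Q_w = V·X/(θ_c·X_r) = 1210 × 2730 / (15.6 × 9670) = 21.90 m³/d.

Q_w ≈ 21.9 m³/d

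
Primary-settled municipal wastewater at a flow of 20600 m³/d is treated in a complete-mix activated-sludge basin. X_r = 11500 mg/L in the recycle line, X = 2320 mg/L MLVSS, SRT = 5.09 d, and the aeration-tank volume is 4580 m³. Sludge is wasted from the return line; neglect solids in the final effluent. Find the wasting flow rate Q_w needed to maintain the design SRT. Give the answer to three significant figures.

θ_c = V·X/(Q_w·X_r) when wasting from the recycle, so Q_w = V·X/(θ_c·X_r) = 4580 × 2320 / (5.09 × 11500) = 181.5 m³/d.

Q_w ≈ 182 m³/d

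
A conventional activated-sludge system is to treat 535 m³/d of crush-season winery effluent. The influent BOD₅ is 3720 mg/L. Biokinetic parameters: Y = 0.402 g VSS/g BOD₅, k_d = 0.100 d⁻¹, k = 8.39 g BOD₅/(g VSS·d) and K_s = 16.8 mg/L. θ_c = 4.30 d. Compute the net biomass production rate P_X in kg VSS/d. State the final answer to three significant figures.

Effluent substrate depends only on kinetics and SRT: S = K_s(1 + k_d θ_c) / [θ_c(Yk − k_d) − 1] = 16.8 × (1 + 0.100 × 4.30) / [4.30 × (0.402 × 8.39 − 0.100) − 1] = 24.02 / 13.07 = 1.838 mg/L.
The observed yield is Y_obs = Y/(1 + k_d·θ_c) = 0.402 / (1 + 0.100 × 4.30) = 0.402 / 1.430 = 0.2811 g VSS per g BOD₅ removed.
Q·(S₀ − S) = 535 × (3720 − 1.84) × 10⁻³ = 1989 kg/d removed.
P_X = Y_obs · Q(S₀ − S) = 0.2811 × 1989 = 559.2 kg VSS/d.

P_X ≈ 559 kg VSS/d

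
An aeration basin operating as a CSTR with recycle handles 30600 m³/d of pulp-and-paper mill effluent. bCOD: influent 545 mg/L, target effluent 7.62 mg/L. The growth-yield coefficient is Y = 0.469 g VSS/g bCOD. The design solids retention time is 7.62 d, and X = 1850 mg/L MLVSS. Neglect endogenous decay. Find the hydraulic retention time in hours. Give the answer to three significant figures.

τ ≈ 24.9 h

Biomass mass balance (decay neglected): V·X = Y·Q·(S₀ − S)·θ_c, so V = 0.469 × 30600 × (545 − 7.62) × 7.62 / 1850 = 31766 m³.
HRT = V/Q = 31766 m³ / 30600 m³·d⁻¹ = 1.038 d × 24 = 24.91 h.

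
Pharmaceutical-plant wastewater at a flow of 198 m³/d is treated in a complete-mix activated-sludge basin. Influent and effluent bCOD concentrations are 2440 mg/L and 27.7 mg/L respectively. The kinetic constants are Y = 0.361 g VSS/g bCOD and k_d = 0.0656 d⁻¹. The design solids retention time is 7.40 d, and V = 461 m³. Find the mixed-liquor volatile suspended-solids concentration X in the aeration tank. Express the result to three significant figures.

X = Y·Q·ΔS·θ_c / [V·(1 + k_d θ_c)] = 0.361 × 198 × (2440 − 27.7) × 7.40 / [461 × (1 + 0.0656 × 7.40)] = 1863 mg/L.

X ≈ 1860 mg/L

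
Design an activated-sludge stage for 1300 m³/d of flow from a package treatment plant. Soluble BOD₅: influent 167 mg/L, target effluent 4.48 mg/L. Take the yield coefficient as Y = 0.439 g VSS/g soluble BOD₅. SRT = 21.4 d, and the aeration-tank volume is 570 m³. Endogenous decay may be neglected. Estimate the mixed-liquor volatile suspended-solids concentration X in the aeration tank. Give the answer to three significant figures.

X ≈ 3480 mg/L

X = Y·Q·ΔS·θ_c / V = 0.439 × 1300 × (167 − 4.48) × 21.4 / 570 = 3482 mg/L.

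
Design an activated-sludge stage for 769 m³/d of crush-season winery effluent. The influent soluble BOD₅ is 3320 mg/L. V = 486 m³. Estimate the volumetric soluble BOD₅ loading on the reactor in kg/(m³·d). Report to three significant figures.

L_v ≈ 5.25 kg soluble BOD₅/(m³·d)

Applied soluble BOD₅ load per unit volume = Q·S₀/V = (769 × 3320/1000)/486.0 = 5.253 kg soluble BOD₅·m⁻³·d⁻¹.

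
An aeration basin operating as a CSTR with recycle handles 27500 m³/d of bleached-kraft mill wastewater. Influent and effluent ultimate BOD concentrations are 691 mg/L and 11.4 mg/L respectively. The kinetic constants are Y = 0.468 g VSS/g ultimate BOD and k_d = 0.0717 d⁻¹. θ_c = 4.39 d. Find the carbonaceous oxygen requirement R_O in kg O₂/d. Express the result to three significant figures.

Observed yield with endogenous decay: Y_obs = Y / (1 + k_d·θ_c) = 0.468 / (1 + 0.0717 × 4.39) = 0.468 / 1.315 = 0.3560 g VSS/g ultimate BOD.
Mass of ultimate BOD removed per day: Q(S₀ − S) = 27500 × 679.6 g/m³ = 18689 kg/d.
Biomass synthesised: P_X = Y_obs × 18689 = 6652 kg VSS/d.
R_O = Q·ΔS − 1.42 P_X = 18689 − 9447 = 9242 kg O₂/d.

R_O ≈ 9240 kg O₂/d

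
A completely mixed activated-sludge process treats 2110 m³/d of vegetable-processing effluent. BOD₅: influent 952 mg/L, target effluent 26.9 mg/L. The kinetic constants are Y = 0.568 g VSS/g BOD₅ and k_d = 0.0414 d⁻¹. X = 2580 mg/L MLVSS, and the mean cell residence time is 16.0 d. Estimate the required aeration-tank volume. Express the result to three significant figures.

V ≈ 4140 m³

From the SRT design equation V = Y Q (S₀−S) θ_c / [X (1 + k_d θ_c)] = 0.568 × 2110 × (952 − 26.9) × 16.0 / [2580 × (1 + 0.0414 × 16.0)] = 1.77×10^7 / 4289 = 4136 m³.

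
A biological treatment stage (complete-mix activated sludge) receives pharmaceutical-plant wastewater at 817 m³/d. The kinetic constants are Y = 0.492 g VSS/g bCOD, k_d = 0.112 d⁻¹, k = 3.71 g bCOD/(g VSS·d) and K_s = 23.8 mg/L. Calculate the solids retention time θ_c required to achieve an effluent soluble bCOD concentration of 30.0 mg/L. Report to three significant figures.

At the target effluent, Y k S/(K_s+S) = 0.492×3.71×30.0/53.80 = 1.018 d⁻¹.
1/θ_c = 1.018 − 0.112 = 0.9058 d⁻¹, so θ_c = 1.104 d.

θ_c ≈ 1.10 d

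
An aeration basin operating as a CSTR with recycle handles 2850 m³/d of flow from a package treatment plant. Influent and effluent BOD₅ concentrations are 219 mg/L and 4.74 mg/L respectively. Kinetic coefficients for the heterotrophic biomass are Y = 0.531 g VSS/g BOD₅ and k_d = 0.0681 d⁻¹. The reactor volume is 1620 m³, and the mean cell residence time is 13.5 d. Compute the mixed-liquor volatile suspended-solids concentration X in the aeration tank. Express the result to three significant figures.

X ≈ 1410 mg/L

From V·X·(1 + k_d·θ_c) = Y·Q·(S₀ − S)·θ_c: X = 0.531 × 2850 × (219 − 4.74) × 13.5 / [1620 × (1 + 0.0681 × 13.5)] = 1408 mg/L.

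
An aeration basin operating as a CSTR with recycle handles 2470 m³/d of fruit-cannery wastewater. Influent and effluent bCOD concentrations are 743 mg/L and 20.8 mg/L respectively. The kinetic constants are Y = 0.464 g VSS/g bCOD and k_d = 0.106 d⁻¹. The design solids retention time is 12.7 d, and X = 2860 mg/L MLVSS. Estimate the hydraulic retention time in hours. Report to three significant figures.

τ ≈ 15.2 h

Steady-state biomass mass balance: V·X·(1 + k_d·θ_c) = Y·Q·(S₀ − S)·θ_c, so V = 0.464 × 2470 × (743 − 20.8) × 12.7 / [2860 × (1 + 0.106 × 12.7)] = 1.05×10^7 / 6710 = 1567 m³.
Hydraulic retention time τ = V/Q = 1567 / 2470 = 0.6342 d = 15.22 h.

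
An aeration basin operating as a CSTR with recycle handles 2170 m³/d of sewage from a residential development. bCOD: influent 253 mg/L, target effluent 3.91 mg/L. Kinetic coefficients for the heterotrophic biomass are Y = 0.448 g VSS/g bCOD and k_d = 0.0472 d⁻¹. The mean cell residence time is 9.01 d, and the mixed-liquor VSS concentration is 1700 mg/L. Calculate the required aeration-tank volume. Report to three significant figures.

V ≈ 900 m³

Steady-state biomass mass balance: V·X·(1 + k_d·θ_c) = Y·Q·(S₀ − S)·θ_c, so V = 0.448 × 2170 × (253 − 3.91) × 9.01 / [1700 × (1 + 0.0472 × 9.01)] = 2.18×10^6 / 2423 = 900.5 m³.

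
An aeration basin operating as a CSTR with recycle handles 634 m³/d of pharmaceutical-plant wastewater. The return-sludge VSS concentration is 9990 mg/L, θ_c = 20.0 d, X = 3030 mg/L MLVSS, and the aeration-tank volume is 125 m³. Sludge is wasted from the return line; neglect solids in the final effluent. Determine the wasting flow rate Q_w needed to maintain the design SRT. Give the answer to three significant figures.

θ_c = V·X/(Q_w·X_r) when wasting from the recycle, so Q_w = V·X/(θ_c·X_r) = 125.0 × 3030 / (20.0 × 9990) = 1.896 m³/d.

Q_w ≈ 1.90 m³/d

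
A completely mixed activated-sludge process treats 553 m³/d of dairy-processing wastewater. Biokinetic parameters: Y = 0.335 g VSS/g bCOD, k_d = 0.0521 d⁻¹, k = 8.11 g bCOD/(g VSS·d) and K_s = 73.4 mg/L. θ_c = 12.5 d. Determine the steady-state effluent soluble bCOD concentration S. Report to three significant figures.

S ≈ 3.75 mg/L

For a completely mixed reactor with recycle the Lawrence–McCarty relation gives S = K_s·(1 + k_d·θ_c) / [θ_c·(Y·k − k_d) − 1] = 73.4 × (1 + 0.0521 × 12.5) / [12.5 × (0.335 × 8.11 − 0.0521) − 1] = 121.2 / 32.31 = 3.751 mg/L.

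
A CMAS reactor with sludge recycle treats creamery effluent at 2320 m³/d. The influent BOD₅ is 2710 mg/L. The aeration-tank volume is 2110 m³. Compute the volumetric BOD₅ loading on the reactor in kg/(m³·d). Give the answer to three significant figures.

L_v ≈ 2.98 kg BOD₅/(m³·d)

Volumetric loading L_v = Q·S₀ / V = 2320 × 2710 g/m³ / 2110 m³ = 2980 g/(m³·d) = 2.980 kg BOD₅/(m³·d).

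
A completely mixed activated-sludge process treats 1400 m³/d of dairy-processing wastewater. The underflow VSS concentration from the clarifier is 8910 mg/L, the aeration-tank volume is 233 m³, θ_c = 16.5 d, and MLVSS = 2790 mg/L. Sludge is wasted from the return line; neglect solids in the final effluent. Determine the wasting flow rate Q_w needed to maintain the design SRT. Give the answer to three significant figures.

θ_c = V·X/(Q_w·X_r) when wasting from the recycle, so Q_w = V·X/(θ_c·X_r) = 233.0 × 2790 / (16.5 × 8910) = 4.422 m³/d.

Q_w ≈ 4.42 m³/d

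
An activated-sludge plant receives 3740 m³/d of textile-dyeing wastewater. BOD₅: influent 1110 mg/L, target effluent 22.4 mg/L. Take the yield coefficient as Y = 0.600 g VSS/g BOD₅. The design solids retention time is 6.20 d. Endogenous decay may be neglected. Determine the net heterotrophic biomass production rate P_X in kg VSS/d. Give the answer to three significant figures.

With endogenous decay neglected, the observed yield equals the true yield: Y_obs = Y = 0.600 g VSS/g BOD₅.
Q·(S₀ − S) = 3740 × (1110 − 22.4) × 10⁻³ = 4068 kg/d removed.
Biomass produced: P_X = Y_obs·Q·ΔS = 0.6000 × 4068 ≈ 2441 kg VSS/d.

P_X ≈ 2440 kg VSS/d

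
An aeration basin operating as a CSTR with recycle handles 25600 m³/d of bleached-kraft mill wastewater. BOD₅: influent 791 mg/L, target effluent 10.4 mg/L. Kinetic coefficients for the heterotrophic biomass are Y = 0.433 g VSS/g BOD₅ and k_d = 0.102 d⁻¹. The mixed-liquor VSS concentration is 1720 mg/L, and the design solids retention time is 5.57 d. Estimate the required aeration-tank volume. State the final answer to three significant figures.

From the SRT design equation V = Y Q (S₀−S) θ_c / [X (1 + k_d θ_c)] = 0.433 × 25600 × (791 − 10.4) × 5.57 / [1720 × (1 + 0.102 × 5.57)] = 4.82×10^7 / 2697 = 17869 m³.

V ≈ 17900 m³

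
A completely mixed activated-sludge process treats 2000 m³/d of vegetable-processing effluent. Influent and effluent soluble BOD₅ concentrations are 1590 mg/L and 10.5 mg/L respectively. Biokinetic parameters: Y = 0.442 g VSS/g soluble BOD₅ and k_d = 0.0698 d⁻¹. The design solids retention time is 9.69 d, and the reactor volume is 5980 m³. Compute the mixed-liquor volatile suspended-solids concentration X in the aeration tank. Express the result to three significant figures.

X ≈ 1350 mg/L

Solving the biomass balance for X: X = Y Q (S₀−S) θ_c / [V (1+k_d θ_c)] = 0.442 × 2000 × (1590 − 10.5) × 9.69 / [5980 × (1 + 0.0698 × 9.69)] = 1350 mg/L.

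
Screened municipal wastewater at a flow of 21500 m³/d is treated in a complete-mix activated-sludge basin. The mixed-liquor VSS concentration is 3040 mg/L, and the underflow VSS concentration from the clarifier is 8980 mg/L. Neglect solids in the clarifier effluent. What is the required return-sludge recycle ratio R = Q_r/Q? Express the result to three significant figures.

R = Q_r/Q = X/(X_r − X) = 3040 / (8980 − 3040) = 0.5118.

R ≈ 0.512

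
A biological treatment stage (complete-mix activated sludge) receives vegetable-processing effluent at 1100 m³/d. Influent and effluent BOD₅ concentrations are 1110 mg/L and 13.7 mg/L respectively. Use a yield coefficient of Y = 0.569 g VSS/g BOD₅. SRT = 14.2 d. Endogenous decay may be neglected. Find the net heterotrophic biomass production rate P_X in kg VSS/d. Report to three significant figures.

P_X ≈ 686 kg VSS/d

No decay correction is needed, so Y_obs = Y = 0.569.
ΔS = 1110 − 13.7 = 1096 mg/L, so the substrate removal rate is 1100 × 1096/1000 = 1206 kg BOD₅/d.
So the net sludge growth is P_X = 0.5690 × 1206 = 686.2 kg VSS/d.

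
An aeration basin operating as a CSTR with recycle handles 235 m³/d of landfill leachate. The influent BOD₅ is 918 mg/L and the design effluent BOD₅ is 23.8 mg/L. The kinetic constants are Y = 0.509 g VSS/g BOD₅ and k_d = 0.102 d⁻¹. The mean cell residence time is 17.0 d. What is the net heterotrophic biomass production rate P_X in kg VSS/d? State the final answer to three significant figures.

Correct the yield for decay: Y_obs = Y/(1 + k_d θ_c) = 0.509 / (1 + 0.102 × 17.0) = 0.509 / 2.734 = 0.1862.
Mass of BOD₅ removed per day: Q(S₀ − S) = 235 × 894.2 g/m³ = 210.1 kg/d.
P_X = Y_obs · Q(S₀ − S) = 0.1862 × 210.1 = 39.12 kg VSS/d.

P_X ≈ 39.1 kg VSS/d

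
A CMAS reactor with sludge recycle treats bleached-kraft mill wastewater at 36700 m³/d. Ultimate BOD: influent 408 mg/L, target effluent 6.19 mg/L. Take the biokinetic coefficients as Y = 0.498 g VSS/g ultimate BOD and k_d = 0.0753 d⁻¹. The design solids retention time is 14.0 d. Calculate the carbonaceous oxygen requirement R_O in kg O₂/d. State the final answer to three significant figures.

Observed yield with endogenous decay: Y_obs = Y / (1 + k_d·θ_c) = 0.498 / (1 + 0.0753 × 14.0) = 0.498 / 2.054 = 0.2424 g VSS/g ultimate BOD.
ΔS = 408 − 6.19 = 401.8 mg/L, so the substrate removal rate is 36700 × 401.8/1000 = 14746 kg ultimate BOD/d.
Net sludge production P_X = 0.2424 × 14746 = 3575 kg VSS/d.
R_O = Q·ΔS − 1.42 P_X = 14746 − 5076 = 9670 kg O₂/d.

R_O ≈ 9670 kg O₂/d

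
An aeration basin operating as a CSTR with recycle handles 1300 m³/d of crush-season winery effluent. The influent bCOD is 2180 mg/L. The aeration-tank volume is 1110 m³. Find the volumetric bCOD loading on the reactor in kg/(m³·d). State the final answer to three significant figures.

L_v = Q S₀ / V = 1300 × 2180 × 10⁻³ / 1110 = 2.553 kg/(m³·d).

L_v ≈ 2.55 kg bCOD/(m³·d)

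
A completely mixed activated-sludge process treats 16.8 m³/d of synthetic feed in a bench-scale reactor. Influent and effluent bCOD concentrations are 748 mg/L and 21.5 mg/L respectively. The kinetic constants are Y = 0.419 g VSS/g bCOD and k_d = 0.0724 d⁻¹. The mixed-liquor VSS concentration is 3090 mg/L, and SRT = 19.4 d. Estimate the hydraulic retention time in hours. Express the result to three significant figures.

Rearranging the biomass balance for a CMAS with decay, V = Y·Q·ΔS·θ_c / [X·(1+k_d θ_c)] = 0.419 × 16.8 × (748 − 21.5) × 19.4 / [3090 × (1 + 0.0724 × 19.4)] = 9.92×10^4 / 7430 = 13.35 m³.
HRT = V/Q = 13.35 m³ / 16.8 m³·d⁻¹ = 0.7948 d × 24 = 19.08 h.

τ ≈ 19.1 h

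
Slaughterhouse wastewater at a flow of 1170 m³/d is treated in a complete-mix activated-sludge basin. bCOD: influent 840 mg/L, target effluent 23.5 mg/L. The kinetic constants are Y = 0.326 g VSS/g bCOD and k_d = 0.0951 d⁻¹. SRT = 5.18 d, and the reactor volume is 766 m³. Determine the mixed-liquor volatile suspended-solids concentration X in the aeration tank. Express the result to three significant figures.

X ≈ 1410 mg/L

X = Y·Q·ΔS·θ_c / [V·(1 + k_d θ_c)] = 0.326 × 1170 × (840 − 23.5) × 5.18 / [766 × (1 + 0.0951 × 5.18)] = 1411 mg/L.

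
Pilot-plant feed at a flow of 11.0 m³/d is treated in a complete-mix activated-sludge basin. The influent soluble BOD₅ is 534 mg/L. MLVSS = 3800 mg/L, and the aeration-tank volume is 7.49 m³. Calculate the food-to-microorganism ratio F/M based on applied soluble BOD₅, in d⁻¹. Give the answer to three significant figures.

F/M ≈ 0.206 d⁻¹

F/M = Q·S₀ / (V·X) = 11.0 × 534 / (7.490 × 3800) = 0.2064 g soluble BOD₅·(g VSS·d)⁻¹.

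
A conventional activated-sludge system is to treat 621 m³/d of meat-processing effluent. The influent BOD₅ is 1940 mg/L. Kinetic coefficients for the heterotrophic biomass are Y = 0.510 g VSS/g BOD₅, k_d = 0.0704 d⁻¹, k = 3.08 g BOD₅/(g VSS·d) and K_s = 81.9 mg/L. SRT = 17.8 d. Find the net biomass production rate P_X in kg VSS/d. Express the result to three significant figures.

P_X ≈ 272 kg VSS/d

For a completely mixed reactor with recycle the Lawrence–McCarty relation gives S = K_s·(1 + k_d·θ_c) / [θ_c·(Y·k − k_d) − 1] = 81.9 × (1 + 0.0704 × 17.8) / [17.8 × (0.510 × 3.08 − 0.0704) − 1] = 184.5 / 25.71 = 7.178 mg/L.
Y_obs = Y / (1 + k_d θ_c) = 0.510 / (1 + 0.0704 × 17.8) = 0.510 / 2.253 = 0.2264.
Mass of BOD₅ removed per day: Q(S₀ − S) = 621 × 1933 g/m³ = 1200 kg/d.
Net biomass production P_X = Y_obs × Q·(S₀ − S) = 0.2264 × 1200 = 271.7 kg VSS/d.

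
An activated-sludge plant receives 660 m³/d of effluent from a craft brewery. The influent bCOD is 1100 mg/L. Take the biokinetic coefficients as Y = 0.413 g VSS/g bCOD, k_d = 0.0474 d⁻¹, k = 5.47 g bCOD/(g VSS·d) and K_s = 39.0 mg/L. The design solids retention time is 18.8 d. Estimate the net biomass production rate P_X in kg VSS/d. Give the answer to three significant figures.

From the Monod/SRT balance for a CMAS, S = K_s·(1+k_d θ_c)/[θ_c·(Y k − k_d) − 1] = 39.0 × (1 + 0.0474 × 18.8) / [18.8 × (0.413 × 5.47 − 0.0474) − 1] = 73.75 / 40.58 = 1.817 mg/L.
The observed yield is Y_obs = Y/(1 + k_d·θ_c) = 0.413 / (1 + 0.0474 × 18.8) = 0.413 / 1.891 = 0.2184 g VSS per g bCOD removed.
Substrate removed = Q·(S₀ − S) = 660 m³/d × (1100 − 1.82) g/m³ = 7.25×10^5 g/d = 724.8 kg/d.
Biomass produced: P_X = Y_obs·Q·ΔS = 0.2184 × 724.8 ≈ 158.3 kg VSS/d.

P_X ≈ 158 kg VSS/d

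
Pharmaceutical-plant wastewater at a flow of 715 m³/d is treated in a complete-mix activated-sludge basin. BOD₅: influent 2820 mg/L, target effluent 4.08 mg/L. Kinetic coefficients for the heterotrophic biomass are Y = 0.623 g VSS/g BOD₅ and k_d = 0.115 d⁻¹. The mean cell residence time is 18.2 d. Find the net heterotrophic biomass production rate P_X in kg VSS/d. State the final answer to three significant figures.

P_X ≈ 406 kg VSS/d

Correct the yield for decay: Y_obs = Y/(1 + k_d θ_c) = 0.623 / (1 + 0.115 × 18.2) = 0.623 / 3.093 = 0.2014.
ΔS = 2820 − 4.08 = 2816 mg/L, so the substrate removal rate is 715 × 2816/1000 = 2013 kg BOD₅/d.
Net biomass production P_X = Y_obs × Q·(S₀ − S) = 0.2014 × 2013 = 405.5 kg VSS/d.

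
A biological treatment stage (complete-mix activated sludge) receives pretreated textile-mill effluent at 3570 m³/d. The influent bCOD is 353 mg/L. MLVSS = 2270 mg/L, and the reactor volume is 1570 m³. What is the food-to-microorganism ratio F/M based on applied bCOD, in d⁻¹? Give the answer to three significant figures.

F/M ≈ 0.354 d⁻¹

F/M = Q·S₀ / (V·X) = 3570 × 353 / (1570 × 2270) = 0.3536 g bCOD·(g VSS·d)⁻¹.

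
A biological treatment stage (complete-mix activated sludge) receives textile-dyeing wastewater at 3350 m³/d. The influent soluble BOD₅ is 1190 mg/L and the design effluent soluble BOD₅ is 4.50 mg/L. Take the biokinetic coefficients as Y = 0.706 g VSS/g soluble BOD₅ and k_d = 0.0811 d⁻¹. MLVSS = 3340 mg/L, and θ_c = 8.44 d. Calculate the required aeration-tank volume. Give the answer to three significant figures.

V ≈ 4210 m³

From the SRT design equation V = Y Q (S₀−S) θ_c / [X (1 + k_d θ_c)] = 0.706 × 3350 × (1190 − 4.50) × 8.44 / [3340 × (1 + 0.0811 × 8.44)] = 2.37×10^7 / 5626 = 4206 m³.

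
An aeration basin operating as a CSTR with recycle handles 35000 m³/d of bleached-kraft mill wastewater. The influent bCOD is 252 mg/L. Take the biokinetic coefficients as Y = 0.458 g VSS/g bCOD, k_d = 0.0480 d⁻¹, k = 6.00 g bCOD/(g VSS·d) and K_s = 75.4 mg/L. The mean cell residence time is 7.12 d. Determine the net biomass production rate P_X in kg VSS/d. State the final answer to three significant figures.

P_X ≈ 2940 kg VSS/d

Effluent substrate depends only on kinetics and SRT: S = K_s(1 + k_d θ_c) / [θ_c(Yk − k_d) − 1] = 75.4 × (1 + 0.0480 × 7.12) / [7.12 × (0.458 × 6.00 − 0.0480) − 1] = 101.2 / 18.22 = 5.551 mg/L.
The observed yield is Y_obs = Y/(1 + k_d·θ_c) = 0.458 / (1 + 0.0480 × 7.12) = 0.458 / 1.342 = 0.3413 g VSS per g bCOD removed.
ΔS = 252 − 5.55 = 246.4 mg/L, so the substrate removal rate is 35000 × 246.4/1000 = 8626 kg bCOD/d.
Net biomass production P_X = Y_obs × Q·(S₀ − S) = 0.3413 × 8626 = 2944 kg VSS/d.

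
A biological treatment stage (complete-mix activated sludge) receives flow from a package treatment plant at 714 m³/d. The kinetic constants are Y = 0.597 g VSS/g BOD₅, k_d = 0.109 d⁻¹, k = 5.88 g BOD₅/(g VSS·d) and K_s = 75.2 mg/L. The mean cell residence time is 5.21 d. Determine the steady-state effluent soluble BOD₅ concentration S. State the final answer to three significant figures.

S ≈ 7.05 mg/L

Effluent substrate depends only on kinetics and SRT: S = K_s(1 + k_d θ_c) / [θ_c(Yk − k_d) − 1] = 75.2 × (1 + 0.109 × 5.21) / [5.21 × (0.597 × 5.88 − 0.109) − 1] = 117.9 / 16.72 = 7.051 mg/L.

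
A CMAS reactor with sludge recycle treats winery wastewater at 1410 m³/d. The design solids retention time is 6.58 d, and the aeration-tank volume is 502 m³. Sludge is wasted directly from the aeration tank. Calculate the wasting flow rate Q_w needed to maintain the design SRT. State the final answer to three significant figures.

For wasting at MLVSS concentration, Q_w = V/θ_c = 502.0/6.58 = 76.29 m³/d.

Q_w ≈ 76.3 m³/d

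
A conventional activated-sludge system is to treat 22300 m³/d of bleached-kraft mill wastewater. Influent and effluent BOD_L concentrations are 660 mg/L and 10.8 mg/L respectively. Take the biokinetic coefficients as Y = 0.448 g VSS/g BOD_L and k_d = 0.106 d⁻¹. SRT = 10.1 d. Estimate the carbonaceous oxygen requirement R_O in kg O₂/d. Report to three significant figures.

R_O ≈ 10000 kg O₂/d

Observed yield with endogenous decay: Y_obs = Y / (1 + k_d·θ_c) = 0.448 / (1 + 0.106 × 10.1) = 0.448 / 2.071 = 0.2164 g VSS/g BOD_L.
ΔS = 660 − 10.8 = 649.2 mg/L, so the substrate removal rate is 22300 × 649.2/1000 = 14477 kg BOD_L/d.
Biomass synthesised: P_X = Y_obs × 14477 = 3132 kg VSS/d.
R_O = Q·ΔS − 1.42 P_X = 14477 − 4448 = 10029 kg O₂/d.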